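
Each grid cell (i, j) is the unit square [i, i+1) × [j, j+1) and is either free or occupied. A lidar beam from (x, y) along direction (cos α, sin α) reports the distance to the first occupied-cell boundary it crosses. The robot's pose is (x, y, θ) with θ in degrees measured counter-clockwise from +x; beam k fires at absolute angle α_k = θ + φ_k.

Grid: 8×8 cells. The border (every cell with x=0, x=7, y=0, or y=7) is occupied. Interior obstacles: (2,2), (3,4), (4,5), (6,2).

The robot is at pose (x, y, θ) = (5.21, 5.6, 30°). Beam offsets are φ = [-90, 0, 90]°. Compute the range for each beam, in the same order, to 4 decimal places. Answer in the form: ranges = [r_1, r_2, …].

beam 1: φ=-90°, α=300°
  dir = (cos 300°, sin 300°) = (0.5000, -0.8660); from cell (5,5)
  next x-line at t=1.5800, next y-line at t=0.6928; Δt_x=2.0000, Δt_y=1.1547
    y: enter (5,4) at t=0.6928
    x: enter (6,4) at t=1.5800
    y: enter (6,3) at t=1.8475
    y: enter (6,2) at t=3.0022 ← occupied
  → r_1 = 3.0022
beam 2: φ=0°, α=30°
  dir = (cos 30°, sin 30°) = (0.8660, 0.5000); from cell (5,5)
  next x-line at t=0.9122, next y-line at t=0.8000; Δt_x=1.1547, Δt_y=2.0000
    y: enter (5,6) at t=0.8000
    x: enter (6,6) at t=0.9122
    x: enter (7,6) at t=2.0669 ← occupied
  → r_2 = 2.0669
beam 3: φ=90°, α=120°
  dir = (cos 120°, sin 120°) = (-0.5000, 0.8660); from cell (5,5)
  next x-line at t=0.4200, next y-line at t=0.4619; Δt_x=2.0000, Δt_y=1.1547
    x: enter (4,5) at t=0.4200 ← occupied
  → r_3 = 0.4200

ranges = [3.0022, 2.0669, 0.4200]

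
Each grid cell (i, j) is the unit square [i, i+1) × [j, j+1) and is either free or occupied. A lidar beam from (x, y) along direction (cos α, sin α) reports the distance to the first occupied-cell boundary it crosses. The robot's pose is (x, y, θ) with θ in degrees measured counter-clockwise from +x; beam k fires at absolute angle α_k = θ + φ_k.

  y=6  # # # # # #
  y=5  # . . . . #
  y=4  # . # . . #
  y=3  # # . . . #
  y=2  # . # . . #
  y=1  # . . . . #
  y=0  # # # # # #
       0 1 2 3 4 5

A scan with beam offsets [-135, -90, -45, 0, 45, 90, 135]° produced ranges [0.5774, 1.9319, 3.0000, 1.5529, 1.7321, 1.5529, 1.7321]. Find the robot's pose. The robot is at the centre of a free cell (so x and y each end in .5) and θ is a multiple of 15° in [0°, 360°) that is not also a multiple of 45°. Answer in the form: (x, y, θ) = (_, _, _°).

The pose lattice has 17·16 = 272 candidates. Test each by forward raycasting.
  (1.5, 4.5, 105°): beam 2 = 0.5176 ≠ 1.9319 ✗
  (1.5, 4.5, 345°): beam 2 = 0.5176 ≠ 1.9319 ✗
  (1.5, 4.5, 75°): beam 2 = 0.5176 ≠ 1.9319 ✗
  (4.5, 4.5, 240°): beam 1 = 1.5529 ≠ 0.5774 ✗
  …
  (3.5, 4.5, 345°): r_1=0.5774, r_2=1.9319, r_3=3.0000, r_4=1.5529, r_5=1.7321, r_6=1.5529, r_7=1.7321 — all match ✓
Unique over the lattice → pose = (3.5, 4.5, 345°).

(x, y, θ) = (3.5, 4.5, 345°)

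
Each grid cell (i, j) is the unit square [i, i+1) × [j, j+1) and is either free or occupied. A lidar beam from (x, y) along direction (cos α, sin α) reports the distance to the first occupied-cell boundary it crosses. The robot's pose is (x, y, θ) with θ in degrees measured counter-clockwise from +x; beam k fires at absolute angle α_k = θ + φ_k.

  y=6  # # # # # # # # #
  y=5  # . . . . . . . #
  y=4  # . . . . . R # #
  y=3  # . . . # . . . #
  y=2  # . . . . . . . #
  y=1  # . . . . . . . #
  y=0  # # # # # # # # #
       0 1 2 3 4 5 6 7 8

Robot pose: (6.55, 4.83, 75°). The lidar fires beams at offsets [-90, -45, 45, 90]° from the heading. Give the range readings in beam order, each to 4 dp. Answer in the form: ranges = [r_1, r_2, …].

beam 1: φ=-90°, α=345°
  direction (0.9659, -0.2588); cell (6,4); t to first gridline: x 0.4659, y 3.2069 (then +1.0353 / +3.8637)
    (7,4) via x @ 0.4659  # hit
  → r_1 = 0.4659
beam 2: φ=-45°, α=30°
  direction (0.8660, 0.5000); cell (6,4); t to first gridline: x 0.5196, y 0.3400 (then +1.1547 / +2.0000)
    (6,5) via y @ 0.3400
    (7,5) via x @ 0.5196
    (8,5) via x @ 1.6743  # hit
  → r_2 = 1.6743
beam 3: φ=45°, α=120°
  direction (-0.5000, 0.8660); cell (6,4); t to first gridline: x 1.1000, y 0.1963 (then +2.0000 / +1.1547)
    (6,5) via y @ 0.1963
    (5,5) via x @ 1.1000
    (5,6) via y @ 1.3510  # hit
  → r_3 = 1.3510
beam 4: φ=90°, α=165°
  direction (-0.9659, 0.2588); cell (6,4); t to first gridline: x 0.5694, y 0.6568 (then +1.0353 / +3.8637)
    (5,4) via x @ 0.5694
    (5,5) via y @ 0.6568
    (4,5) via x @ 1.6047
    (3,5) via x @ 2.6400
    (2,5) via x @ 3.6752
    (2,6) via y @ 4.5205  # hit
  → r_4 = 4.5205

ranges = [0.4659, 1.6743, 1.3510, 4.5205]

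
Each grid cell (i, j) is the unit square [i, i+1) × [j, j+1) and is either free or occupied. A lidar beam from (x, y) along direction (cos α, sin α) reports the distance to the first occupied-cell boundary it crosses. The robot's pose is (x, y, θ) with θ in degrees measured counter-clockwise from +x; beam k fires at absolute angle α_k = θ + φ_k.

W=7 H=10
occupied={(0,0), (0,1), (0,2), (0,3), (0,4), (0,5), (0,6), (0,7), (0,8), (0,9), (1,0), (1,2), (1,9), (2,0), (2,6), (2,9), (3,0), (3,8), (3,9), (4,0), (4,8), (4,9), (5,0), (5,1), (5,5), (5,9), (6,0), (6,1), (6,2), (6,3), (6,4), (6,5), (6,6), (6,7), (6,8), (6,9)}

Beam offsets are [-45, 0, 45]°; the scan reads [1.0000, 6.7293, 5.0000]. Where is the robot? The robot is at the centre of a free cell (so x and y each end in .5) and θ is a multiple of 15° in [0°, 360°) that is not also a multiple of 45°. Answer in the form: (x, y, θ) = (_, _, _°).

The pose lattice has 34·16 = 544 candidates. Test each by forward raycasting.
  (5.5, 2.5, 75°): beam 1 = 0.5774 ≠ 1.0000 ✗
  (2.5, 3.5, 75°): beam 1 = 3.0000 ≠ 1.0000 ✗
  (1.5, 6.5, 165°): beam 2 = 0.5176 ≠ 6.7293 ✗
  (2.5, 8.5, 165°): beam 1 = 0.5774 ≠ 1.0000 ✗
  …
  (3.5, 7.5, 255°): r_1=1.0000, r_2=6.7293, r_3=5.0000 — all match ✓
Unique over the lattice → pose = (3.5, 7.5, 255°).

(x, y, θ) = (3.5, 7.5, 255°)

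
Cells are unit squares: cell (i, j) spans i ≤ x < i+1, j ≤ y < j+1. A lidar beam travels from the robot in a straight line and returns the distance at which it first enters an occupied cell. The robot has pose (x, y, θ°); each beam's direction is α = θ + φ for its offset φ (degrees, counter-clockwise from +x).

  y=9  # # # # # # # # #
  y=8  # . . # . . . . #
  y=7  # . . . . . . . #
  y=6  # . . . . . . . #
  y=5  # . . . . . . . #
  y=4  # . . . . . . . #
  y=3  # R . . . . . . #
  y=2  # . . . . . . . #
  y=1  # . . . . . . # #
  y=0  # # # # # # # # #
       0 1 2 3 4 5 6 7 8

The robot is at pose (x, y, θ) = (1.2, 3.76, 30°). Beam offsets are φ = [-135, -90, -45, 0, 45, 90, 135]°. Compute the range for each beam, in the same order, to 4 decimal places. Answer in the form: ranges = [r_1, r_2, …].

ranges = [0.7727, 3.1870, 6.8001, 7.8520, 5.4248, 0.4000, 0.2071]

beam 1: φ=-135°, α=255°
  d=(-0.2588,-0.9659)  start (1,3)  tX=0.7727 tY=0.7868  stride 1/|dx|=3.8637 1/|dy|=1.0353
    cross x-line → (0,3), t=0.7727 (wall)
  → r_1 = 0.7727
beam 2: φ=-90°, α=300°
  d=(0.5000,-0.8660)  start (1,3)  tX=1.6000 tY=0.8776  stride 1/|dx|=2.0000 1/|dy|=1.1547
    cross y-line → (1,2), t=0.8776
    cross x-line → (2,2), t=1.6000
    cross y-line → (2,1), t=2.0323
    cross y-line → (2,0), t=3.1870 (wall)
  → r_2 = 3.1870
beam 3: φ=-45°, α=345°
  d=(0.9659,-0.2588)  start (1,3)  tX=0.8282 tY=2.9364  stride 1/|dx|=1.0353 1/|dy|=3.8637
    cross x-line → (2,3), t=0.8282
    cross x-line → (3,3), t=1.8635
    cross x-line → (4,3), t=2.8988
    cross y-line → (4,2), t=2.9364
    cross x-line → (5,2), t=3.9340
    cross x-line → (6,2), t=4.9693
    cross x-line → (7,2), t=6.0046
    cross y-line → (7,1), t=6.8001 (wall)
  → r_3 = 6.8001
beam 4: φ=0°, α=30°
  d=(0.8660,0.5000)  start (1,3)  tX=0.9238 tY=0.4800  stride 1/|dx|=1.1547 1/|dy|=2.0000
    cross y-line → (1,4), t=0.4800
    cross x-line → (2,4), t=0.9238
    cross x-line → (3,4), t=2.0785
    cross y-line → (3,5), t=2.4800
    cross x-line → (4,5), t=3.2332
    cross x-line → (5,5), t=4.3879
    cross y-line → (5,6), t=4.4800
    cross x-line → (6,6), t=5.5426
    cross y-line → (6,7), t=6.4800
    cross x-line → (7,7), t=6.6973
    cross x-line → (8,7), t=7.8520 (wall)
  → r_4 = 7.8520
beam 5: φ=45°, α=75°
  d=(0.2588,0.9659)  start (1,3)  tX=3.0910 tY=0.2485  stride 1/|dx|=3.8637 1/|dy|=1.0353
    cross y-line → (1,4), t=0.2485
    cross y-line → (1,5), t=1.2837
    cross y-line → (1,6), t=2.3190
    cross x-line → (2,6), t=3.0910
    cross y-line → (2,7), t=3.3543
    cross y-line → (2,8), t=4.3896
    cross y-line → (2,9), t=5.4248 (wall)
  → r_5 = 5.4248
beam 6: φ=90°, α=120°
  d=(-0.5000,0.8660)  start (1,3)  tX=0.4000 tY=0.2771  stride 1/|dx|=2.0000 1/|dy|=1.1547
    cross y-line → (1,4), t=0.2771
    cross x-line → (0,4), t=0.4000 (wall)
  → r_6 = 0.4000
beam 7: φ=135°, α=165°
  d=(-0.9659,0.2588)  start (1,3)  tX=0.2071 tY=0.9273  stride 1/|dx|=1.0353 1/|dy|=3.8637
    cross x-line → (0,3), t=0.2071 (wall)
  → r_7 = 0.2071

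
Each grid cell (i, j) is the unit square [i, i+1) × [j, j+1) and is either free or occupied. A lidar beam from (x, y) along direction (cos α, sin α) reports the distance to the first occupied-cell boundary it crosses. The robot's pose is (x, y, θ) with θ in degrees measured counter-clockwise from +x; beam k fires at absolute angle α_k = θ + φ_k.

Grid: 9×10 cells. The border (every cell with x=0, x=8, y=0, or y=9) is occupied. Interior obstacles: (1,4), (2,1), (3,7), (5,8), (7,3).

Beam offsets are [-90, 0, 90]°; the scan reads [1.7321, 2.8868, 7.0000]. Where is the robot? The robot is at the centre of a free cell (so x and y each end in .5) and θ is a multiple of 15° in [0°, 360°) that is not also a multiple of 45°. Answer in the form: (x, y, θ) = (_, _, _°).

Candidates: 51 free-cell centres × 16 headings = 816 poses. Raycast each; keep the one whose scan matches to 4 dp.
  (3.5, 4.5, 165°): beam 1 = 4.6587 ≠ 1.7321 ✗
  (1.5, 2.5, 30°): beam 1 = 1.0000 ≠ 1.7321 ✗
  (6.5, 1.5, 240°): beam 1 = 5.1962 ≠ 1.7321 ✗
  (6.5, 2.5, 120°): beam 1 = 1.0000 ≠ 1.7321 ✗
  …
  (4.5, 2.5, 30°): r_1=1.7321, r_2=2.8868, r_3=7.0000 — all match ✓
Unique over the lattice → pose = (4.5, 2.5, 30°).

(x, y, θ) = (4.5, 2.5, 30°)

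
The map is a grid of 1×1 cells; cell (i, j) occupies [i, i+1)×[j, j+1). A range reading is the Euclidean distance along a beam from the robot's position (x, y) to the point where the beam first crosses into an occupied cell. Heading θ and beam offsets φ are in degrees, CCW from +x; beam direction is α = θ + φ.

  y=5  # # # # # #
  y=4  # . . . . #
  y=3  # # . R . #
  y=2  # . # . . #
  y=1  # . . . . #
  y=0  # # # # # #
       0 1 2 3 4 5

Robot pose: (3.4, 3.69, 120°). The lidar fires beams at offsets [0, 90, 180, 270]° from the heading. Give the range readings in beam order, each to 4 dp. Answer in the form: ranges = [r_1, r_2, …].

ranges = [1.5127, 1.3800, 3.1061, 1.8475]

beam 1: φ=0°, α=120°
  direction (-0.5000, 0.8660); cell (3,3); t to first gridline: x 0.8000, y 0.3580 (then +2.0000 / +1.1547)
    (3,4) via y @ 0.3580
    (2,4) via x @ 0.8000
    (2,5) via y @ 1.5127  # hit
  → r_1 = 1.5127
beam 2: φ=90°, α=210°
  direction (-0.8660, -0.5000); cell (3,3); t to first gridline: x 0.4619, y 1.3800 (then +1.1547 / +2.0000)
    (2,3) via x @ 0.4619
    (2,2) via y @ 1.3800  # hit
  → r_2 = 1.3800
beam 3: φ=180°, α=300°
  direction (0.5000, -0.8660); cell (3,3); t to first gridline: x 1.2000, y 0.7967 (then +2.0000 / +1.1547)
    (3,2) via y @ 0.7967
    (4,2) via x @ 1.2000
    (4,1) via y @ 1.9514
    (4,0) via y @ 3.1061  # hit
  → r_3 = 3.1061
beam 4: φ=270°, α=30°
  direction (0.8660, 0.5000); cell (3,3); t to first gridline: x 0.6928, y 0.6200 (then +1.1547 / +2.0000)
    (3,4) via y @ 0.6200
    (4,4) via x @ 0.6928
    (5,4) via x @ 1.8475  # hit
  → r_4 = 1.8475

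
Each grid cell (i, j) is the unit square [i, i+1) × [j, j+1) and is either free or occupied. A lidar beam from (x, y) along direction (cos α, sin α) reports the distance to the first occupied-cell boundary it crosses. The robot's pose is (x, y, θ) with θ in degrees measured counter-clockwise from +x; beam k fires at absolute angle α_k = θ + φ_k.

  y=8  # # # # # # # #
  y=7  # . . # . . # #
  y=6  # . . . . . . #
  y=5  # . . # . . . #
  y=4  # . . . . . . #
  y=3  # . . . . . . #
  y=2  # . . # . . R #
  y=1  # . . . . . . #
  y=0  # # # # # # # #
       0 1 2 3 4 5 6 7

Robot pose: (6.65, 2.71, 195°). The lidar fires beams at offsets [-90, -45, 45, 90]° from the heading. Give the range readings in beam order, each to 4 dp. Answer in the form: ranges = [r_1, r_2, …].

ranges = [5.4766, 6.5241, 1.9745, 1.3523]

beam 1: φ=-90°, α=105°
  d=(-0.2588,0.9659)  start (6,2)  tX=2.5114 tY=0.3002  stride 1/|dx|=3.8637 1/|dy|=1.0353
    cross y-line → (6,3), t=0.3002
    cross y-line → (6,4), t=1.3355
    cross y-line → (6,5), t=2.3708
    cross x-line → (5,5), t=2.5114
    cross y-line → (5,6), t=3.4061
    cross y-line → (5,7), t=4.4413
    cross y-line → (5,8), t=5.4766 (wall)
  → r_1 = 5.4766
beam 2: φ=-45°, α=150°
  d=(-0.8660,0.5000)  start (6,2)  tX=0.7506 tY=0.5800  stride 1/|dx|=1.1547 1/|dy|=2.0000
    cross y-line → (6,3), t=0.5800
    cross x-line → (5,3), t=0.7506
    cross x-line → (4,3), t=1.9053
    cross y-line → (4,4), t=2.5800
    cross x-line → (3,4), t=3.0600
    cross x-line → (2,4), t=4.2147
    cross y-line → (2,5), t=4.5800
    cross x-line → (1,5), t=5.3694
    cross x-line → (0,5), t=6.5241 (wall)
  → r_2 = 6.5241
beam 3: φ=45°, α=240°
  d=(-0.5000,-0.8660)  start (6,2)  tX=1.3000 tY=0.8198  stride 1/|dx|=2.0000 1/|dy|=1.1547
    cross y-line → (6,1), t=0.8198
    cross x-line → (5,1), t=1.3000
    cross y-line → (5,0), t=1.9745 (wall)
  → r_3 = 1.9745
beam 4: φ=90°, α=285°
  d=(0.2588,-0.9659)  start (6,2)  tX=1.3523 tY=0.7350  stride 1/|dx|=3.8637 1/|dy|=1.0353
    cross y-line → (6,1), t=0.7350
    cross x-line → (7,1), t=1.3523 (wall)
  → r_4 = 1.3523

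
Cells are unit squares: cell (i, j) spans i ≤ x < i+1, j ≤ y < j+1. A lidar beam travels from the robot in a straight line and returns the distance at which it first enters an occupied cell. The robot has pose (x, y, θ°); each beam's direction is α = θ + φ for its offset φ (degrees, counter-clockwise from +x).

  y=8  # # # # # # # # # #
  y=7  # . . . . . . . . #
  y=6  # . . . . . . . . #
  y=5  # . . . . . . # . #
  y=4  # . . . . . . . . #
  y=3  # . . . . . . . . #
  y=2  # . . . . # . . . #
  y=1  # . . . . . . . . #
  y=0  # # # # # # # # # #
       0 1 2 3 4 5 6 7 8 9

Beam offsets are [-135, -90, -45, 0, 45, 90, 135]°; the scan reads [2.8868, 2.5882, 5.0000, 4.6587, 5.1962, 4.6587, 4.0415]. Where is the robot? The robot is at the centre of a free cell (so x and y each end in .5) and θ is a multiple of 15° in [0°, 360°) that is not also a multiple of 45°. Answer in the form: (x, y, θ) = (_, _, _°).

(x, y, θ) = (5.5, 5.5, 195°)

Candidates: 54 free-cell centres × 16 headings = 864 poses. Raycast each; keep the one whose scan matches to 4 dp.
  (7.5, 3.5, 330°): beam 1 = 1.9319 ≠ 2.8868 ✗
  (2.5, 2.5, 150°): beam 1 = 6.7293 ≠ 2.8868 ✗
  (4.5, 3.5, 120°): beam 1 = 4.6587 ≠ 2.8868 ✗
  (3.5, 4.5, 120°): beam 1 = 5.6940 ≠ 2.8868 ✗
  (7.5, 2.5, 255°): beam 1 = 6.3509 ≠ 2.8868 ✗
  …
  (5.5, 5.5, 195°): r_1=2.8868, r_2=2.5882, r_3=5.0000, r_4=4.6587, r_5=5.1962, r_6=4.6587, r_7=4.0415 — all match ✓
Unique over the lattice → pose = (5.5, 5.5, 195°).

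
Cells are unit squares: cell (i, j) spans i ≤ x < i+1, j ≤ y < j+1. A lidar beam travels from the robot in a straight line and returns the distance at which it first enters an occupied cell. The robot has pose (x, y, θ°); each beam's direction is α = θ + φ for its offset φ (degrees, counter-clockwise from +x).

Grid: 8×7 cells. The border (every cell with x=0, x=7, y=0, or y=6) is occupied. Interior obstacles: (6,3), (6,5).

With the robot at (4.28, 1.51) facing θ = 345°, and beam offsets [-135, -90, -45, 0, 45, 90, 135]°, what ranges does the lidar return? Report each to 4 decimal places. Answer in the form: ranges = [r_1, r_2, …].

beam 1: φ=-135°, α=210°
  direction (-0.8660, -0.5000); cell (4,1); t to first gridline: x 0.3233, y 1.0200 (then +1.1547 / +2.0000)
    (3,1) via x @ 0.3233
    (3,0) via y @ 1.0200  # hit
  → r_1 = 1.0200
beam 2: φ=-90°, α=255°
  direction (-0.2588, -0.9659); cell (4,1); t to first gridline: x 1.0818, y 0.5280 (then +3.8637 / +1.0353)
    (4,0) via y @ 0.5280  # hit
  → r_2 = 0.5280
beam 3: φ=-45°, α=300°
  direction (0.5000, -0.8660); cell (4,1); t to first gridline: x 1.4400, y 0.5889 (then +2.0000 / +1.1547)
    (4,0) via y @ 0.5889  # hit
  → r_3 = 0.5889
beam 4: φ=0°, α=345°
  direction (0.9659, -0.2588); cell (4,1); t to first gridline: x 0.7454, y 1.9705 (then +1.0353 / +3.8637)
    (5,1) via x @ 0.7454
    (6,1) via x @ 1.7807
    (6,0) via y @ 1.9705  # hit
  → r_4 = 1.9705
beam 5: φ=45°, α=30°
  direction (0.8660, 0.5000); cell (4,1); t to first gridline: x 0.8314, y 0.9800 (then +1.1547 / +2.0000)
    (5,1) via x @ 0.8314
    (5,2) via y @ 0.9800
    (6,2) via x @ 1.9861
    (6,3) via y @ 2.9800  # hit
  → r_5 = 2.9800
beam 6: φ=90°, α=75°
  direction (0.2588, 0.9659); cell (4,1); t to first gridline: x 2.7819, y 0.5073 (then +3.8637 / +1.0353)
    (4,2) via y @ 0.5073
    (4,3) via y @ 1.5426
    (4,4) via y @ 2.5778
    (5,4) via x @ 2.7819
    (5,5) via y @ 3.6131
    (5,6) via y @ 4.6484  # hit
  → r_6 = 4.6484
beam 7: φ=135°, α=120°
  direction (-0.5000, 0.8660); cell (4,1); t to first gridline: x 0.5600, y 0.5658 (then +2.0000 / +1.1547)
    (3,1) via x @ 0.5600
    (3,2) via y @ 0.5658
    (3,3) via y @ 1.7205
    (2,3) via x @ 2.5600
    (2,4) via y @ 2.8752
    (2,5) via y @ 4.0299
    (1,5) via x @ 4.5600
    (1,6) via y @ 5.1846  # hit
  → r_7 = 5.1846

ranges = [1.0200, 0.5280, 0.5889, 1.9705, 2.9800, 4.6484, 5.1846]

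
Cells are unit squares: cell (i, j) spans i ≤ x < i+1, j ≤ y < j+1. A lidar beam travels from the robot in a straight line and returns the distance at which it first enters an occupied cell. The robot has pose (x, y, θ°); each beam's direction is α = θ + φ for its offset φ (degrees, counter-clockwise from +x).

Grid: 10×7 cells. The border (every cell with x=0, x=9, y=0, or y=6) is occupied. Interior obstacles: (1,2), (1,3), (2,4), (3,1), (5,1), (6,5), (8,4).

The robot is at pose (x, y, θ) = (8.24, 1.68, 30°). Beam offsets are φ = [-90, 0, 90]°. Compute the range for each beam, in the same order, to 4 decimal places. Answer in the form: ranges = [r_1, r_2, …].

beam 1: φ=-90°, α=300°
  d=(0.5000,-0.8660)  start (8,1)  tX=1.5200 tY=0.7852  stride 1/|dx|=2.0000 1/|dy|=1.1547
    cross y-line → (8,0), t=0.7852 (wall)
  → r_1 = 0.7852
beam 2: φ=0°, α=30°
  d=(0.8660,0.5000)  start (8,1)  tX=0.8776 tY=0.6400  stride 1/|dx|=1.1547 1/|dy|=2.0000
    cross y-line → (8,2), t=0.6400
    cross x-line → (9,2), t=0.8776 (wall)
  → r_2 = 0.8776
beam 3: φ=90°, α=120°
  d=(-0.5000,0.8660)  start (8,1)  tX=0.4800 tY=0.3695  stride 1/|dx|=2.0000 1/|dy|=1.1547
    cross y-line → (8,2), t=0.3695
    cross x-line → (7,2), t=0.4800
    cross y-line → (7,3), t=1.5242
    cross x-line → (6,3), t=2.4800
    cross y-line → (6,4), t=2.6789
    cross y-line → (6,5), t=3.8336 (wall)
  → r_3 = 3.8336

ranges = [0.7852, 0.8776, 3.8336]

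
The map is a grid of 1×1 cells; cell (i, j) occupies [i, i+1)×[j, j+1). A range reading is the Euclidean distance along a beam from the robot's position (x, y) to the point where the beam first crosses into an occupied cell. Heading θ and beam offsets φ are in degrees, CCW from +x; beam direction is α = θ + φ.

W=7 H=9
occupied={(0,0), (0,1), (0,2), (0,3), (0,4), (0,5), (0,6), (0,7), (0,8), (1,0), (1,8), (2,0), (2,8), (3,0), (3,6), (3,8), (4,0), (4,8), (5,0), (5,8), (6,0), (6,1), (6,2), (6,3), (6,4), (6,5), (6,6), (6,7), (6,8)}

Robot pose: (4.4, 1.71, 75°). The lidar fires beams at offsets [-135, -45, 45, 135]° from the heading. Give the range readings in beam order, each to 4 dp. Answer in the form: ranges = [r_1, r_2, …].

beam 1: φ=-135°, α=300°
  cosα=0.5000 sinα=-0.8660 | (4,1) | tMaxX 1.2000 tMaxY 0.8198 | tΔX 2.0000 tΔY 1.1547
    t=0.8198 [y] (4,0) — stop
  → r_1 = 0.8198
beam 2: φ=-45°, α=30°
  cosα=0.8660 sinα=0.5000 | (4,1) | tMaxX 0.6928 tMaxY 0.5800 | tΔX 1.1547 tΔY 2.0000
    t=0.5800 [y] (4,2)
    t=0.6928 [x] (5,2)
    t=1.8475 [x] (6,2) — stop
  → r_2 = 1.8475
beam 3: φ=45°, α=120°
  cosα=-0.5000 sinα=0.8660 | (4,1) | tMaxX 0.8000 tMaxY 0.3349 | tΔX 2.0000 tΔY 1.1547
    t=0.3349 [y] (4,2)
    t=0.8000 [x] (3,2)
    t=1.4896 [y] (3,3)
    t=2.6443 [y] (3,4)
    t=2.8000 [x] (2,4)
    t=3.7990 [y] (2,5)
    t=4.8000 [x] (1,5)
    t=4.9537 [y] (1,6)
    t=6.1084 [y] (1,7)
    t=6.8000 [x] (0,7) — stop
  → r_3 = 6.8000
beam 4: φ=135°, α=210°
  cosα=-0.8660 sinα=-0.5000 | (4,1) | tMaxX 0.4619 tMaxY 1.4200 | tΔX 1.1547 tΔY 2.0000
    t=0.4619 [x] (3,1)
    t=1.4200 [y] (3,0) — stop
  → r_4 = 1.4200

ranges = [0.8198, 1.8475, 6.8000, 1.4200]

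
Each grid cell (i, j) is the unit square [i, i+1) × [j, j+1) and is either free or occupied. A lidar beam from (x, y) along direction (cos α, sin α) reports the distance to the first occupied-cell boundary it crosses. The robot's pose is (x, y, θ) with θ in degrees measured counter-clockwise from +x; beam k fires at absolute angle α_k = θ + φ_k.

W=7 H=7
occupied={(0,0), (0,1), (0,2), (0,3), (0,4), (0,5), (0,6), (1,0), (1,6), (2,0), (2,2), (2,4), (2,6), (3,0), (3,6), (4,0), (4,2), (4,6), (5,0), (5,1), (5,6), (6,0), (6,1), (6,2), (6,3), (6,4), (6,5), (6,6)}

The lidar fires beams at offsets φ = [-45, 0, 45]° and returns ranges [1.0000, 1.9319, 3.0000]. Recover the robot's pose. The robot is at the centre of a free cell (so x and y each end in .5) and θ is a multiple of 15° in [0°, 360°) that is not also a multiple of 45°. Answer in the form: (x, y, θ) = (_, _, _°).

(x, y, θ) = (4.5, 5.5, 195°)

Enumerate (i+0.5, j+0.5, θ) over the 21 free cells and 16 admissible headings. For each, cast all 3 beams and compare to the given ranges.
  (5.5, 3.5, 75°): beam 1 = 0.5774 ≠ 1.0000 ✗
  (1.5, 3.5, 210°): beam 1 = 0.5176 ≠ 1.0000 ✗
  (3.5, 3.5, 240°): beam 1 = 2.5882 ≠ 1.0000 ✗
  …
  (4.5, 5.5, 195°): r_1=1.0000, r_2=1.9319, r_3=3.0000 — all match ✓
Unique over the lattice → pose = (4.5, 5.5, 195°).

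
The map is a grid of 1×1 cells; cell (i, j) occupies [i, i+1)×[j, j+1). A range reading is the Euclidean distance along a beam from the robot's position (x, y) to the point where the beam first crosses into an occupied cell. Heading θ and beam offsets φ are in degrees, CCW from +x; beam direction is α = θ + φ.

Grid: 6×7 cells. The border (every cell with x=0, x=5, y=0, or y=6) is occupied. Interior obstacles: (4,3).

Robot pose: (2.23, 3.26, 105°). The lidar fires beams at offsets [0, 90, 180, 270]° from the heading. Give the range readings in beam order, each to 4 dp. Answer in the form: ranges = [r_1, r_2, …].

beam 1: φ=0°, α=105°
  dir = (cos 105°, sin 105°) = (-0.2588, 0.9659); from cell (2,3)
  next x-line at t=0.8887, next y-line at t=0.7661; Δt_x=3.8637, Δt_y=1.0353
    y: enter (2,4) at t=0.7661
    x: enter (1,4) at t=0.8887
    y: enter (1,5) at t=1.8014
    y: enter (1,6) at t=2.8367 ← occupied
  → r_1 = 2.8367
beam 2: φ=90°, α=195°
  dir = (cos 195°, sin 195°) = (-0.9659, -0.2588); from cell (2,3)
  next x-line at t=0.2381, next y-line at t=1.0046; Δt_x=1.0353, Δt_y=3.8637
    x: enter (1,3) at t=0.2381
    y: enter (1,2) at t=1.0046
    x: enter (0,2) at t=1.2734 ← occupied
  → r_2 = 1.2734
beam 3: φ=180°, α=285°
  dir = (cos 285°, sin 285°) = (0.2588, -0.9659); from cell (2,3)
  next x-line at t=2.9751, next y-line at t=0.2692; Δt_x=3.8637, Δt_y=1.0353
    y: enter (2,2) at t=0.2692
    y: enter (2,1) at t=1.3044
    y: enter (2,0) at t=2.3397 ← occupied
  → r_3 = 2.3397
beam 4: φ=270°, α=15°
  dir = (cos 15°, sin 15°) = (0.9659, 0.2588); from cell (2,3)
  next x-line at t=0.7972, next y-line at t=2.8591; Δt_x=1.0353, Δt_y=3.8637
    x: enter (3,3) at t=0.7972
    x: enter (4,3) at t=1.8324 ← occupied
  → r_4 = 1.8324

ranges = [2.8367, 1.2734, 2.3397, 1.8324]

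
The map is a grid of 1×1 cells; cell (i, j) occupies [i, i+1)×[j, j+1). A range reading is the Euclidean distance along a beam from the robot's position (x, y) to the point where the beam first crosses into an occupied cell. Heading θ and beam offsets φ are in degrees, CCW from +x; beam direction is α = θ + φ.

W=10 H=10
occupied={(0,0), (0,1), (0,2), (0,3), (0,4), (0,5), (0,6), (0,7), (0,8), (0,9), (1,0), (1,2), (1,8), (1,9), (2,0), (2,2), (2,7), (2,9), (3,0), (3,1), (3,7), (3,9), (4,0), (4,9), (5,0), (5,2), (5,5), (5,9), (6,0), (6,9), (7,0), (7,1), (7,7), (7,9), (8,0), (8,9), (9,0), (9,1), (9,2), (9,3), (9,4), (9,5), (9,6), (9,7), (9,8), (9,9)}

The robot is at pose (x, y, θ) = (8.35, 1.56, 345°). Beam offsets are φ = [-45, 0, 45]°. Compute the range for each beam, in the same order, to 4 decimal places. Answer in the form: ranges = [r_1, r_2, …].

ranges = [0.6466, 0.6729, 0.7506]

beam 1: φ=-45°, α=300°
  cosα=0.5000 sinα=-0.8660 | (8,1) | tMaxX 1.3000 tMaxY 0.6466 | tΔX 2.0000 tΔY 1.1547
    t=0.6466 [y] (8,0) — stop
  → r_1 = 0.6466
beam 2: φ=0°, α=345°
  cosα=0.9659 sinα=-0.2588 | (8,1) | tMaxX 0.6729 tMaxY 2.1637 | tΔX 1.0353 tΔY 3.8637
    t=0.6729 [x] (9,1) — stop
  → r_2 = 0.6729
beam 3: φ=45°, α=30°
  cosα=0.8660 sinα=0.5000 | (8,1) | tMaxX 0.7506 tMaxY 0.8800 | tΔX 1.1547 tΔY 2.0000
    t=0.7506 [x] (9,1) — stop
  → r_3 = 0.7506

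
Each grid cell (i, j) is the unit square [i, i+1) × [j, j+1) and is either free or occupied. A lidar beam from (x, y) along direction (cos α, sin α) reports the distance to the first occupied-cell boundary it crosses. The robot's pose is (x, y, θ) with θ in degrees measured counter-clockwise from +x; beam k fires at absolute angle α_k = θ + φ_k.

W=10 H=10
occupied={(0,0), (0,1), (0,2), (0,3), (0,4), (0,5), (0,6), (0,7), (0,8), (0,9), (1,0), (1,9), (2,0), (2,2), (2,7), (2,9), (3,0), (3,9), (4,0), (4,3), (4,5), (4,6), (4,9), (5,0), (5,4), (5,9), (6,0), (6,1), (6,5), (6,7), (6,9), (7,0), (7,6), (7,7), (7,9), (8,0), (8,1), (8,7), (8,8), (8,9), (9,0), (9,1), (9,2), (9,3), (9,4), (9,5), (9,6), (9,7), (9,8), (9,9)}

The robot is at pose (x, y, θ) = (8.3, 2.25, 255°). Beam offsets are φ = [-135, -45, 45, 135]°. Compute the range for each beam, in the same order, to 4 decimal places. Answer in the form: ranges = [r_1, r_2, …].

ranges = [3.1754, 1.5011, 0.2887, 0.8083]

beam 1: φ=-135°, α=120°
  d=(-0.5000,0.8660)  start (8,2)  tX=0.6000 tY=0.8660  stride 1/|dx|=2.0000 1/|dy|=1.1547
    cross x-line → (7,2), t=0.6000
    cross y-line → (7,3), t=0.8660
    cross y-line → (7,4), t=2.0207
    cross x-line → (6,4), t=2.6000
    cross y-line → (6,5), t=3.1754 (wall)
  → r_1 = 3.1754
beam 2: φ=-45°, α=210°
  d=(-0.8660,-0.5000)  start (8,2)  tX=0.3464 tY=0.5000  stride 1/|dx|=1.1547 1/|dy|=2.0000
    cross x-line → (7,2), t=0.3464
    cross y-line → (7,1), t=0.5000
    cross x-line → (6,1), t=1.5011 (wall)
  → r_2 = 1.5011
beam 3: φ=45°, α=300°
  d=(0.5000,-0.8660)  start (8,2)  tX=1.4000 tY=0.2887  stride 1/|dx|=2.0000 1/|dy|=1.1547
    cross y-line → (8,1), t=0.2887 (wall)
  → r_3 = 0.2887
beam 4: φ=135°, α=30°
  d=(0.8660,0.5000)  start (8,2)  tX=0.8083 tY=1.5000  stride 1/|dx|=1.1547 1/|dy|=2.0000
    cross x-line → (9,2), t=0.8083 (wall)
  → r_4 = 0.8083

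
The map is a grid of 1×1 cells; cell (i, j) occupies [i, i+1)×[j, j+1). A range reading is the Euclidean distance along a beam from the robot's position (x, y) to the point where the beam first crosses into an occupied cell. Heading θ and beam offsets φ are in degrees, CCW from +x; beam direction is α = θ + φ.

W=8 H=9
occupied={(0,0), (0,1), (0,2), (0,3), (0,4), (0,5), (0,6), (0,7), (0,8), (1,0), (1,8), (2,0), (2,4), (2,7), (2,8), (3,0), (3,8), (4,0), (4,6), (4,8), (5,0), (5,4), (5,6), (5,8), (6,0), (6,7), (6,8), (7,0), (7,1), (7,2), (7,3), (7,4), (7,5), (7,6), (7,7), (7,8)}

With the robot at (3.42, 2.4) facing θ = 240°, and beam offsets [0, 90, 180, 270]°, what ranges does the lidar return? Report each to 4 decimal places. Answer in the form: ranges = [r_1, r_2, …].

beam 1: φ=0°, α=240°
  dir = (cos 240°, sin 240°) = (-0.5000, -0.8660); from cell (3,2)
  next x-line at t=0.8400, next y-line at t=0.4619; Δt_x=2.0000, Δt_y=1.1547
    y: enter (3,1) at t=0.4619
    x: enter (2,1) at t=0.8400
    y: enter (2,0) at t=1.6166 ← occupied
  → r_1 = 1.6166
beam 2: φ=90°, α=330°
  dir = (cos 330°, sin 330°) = (0.8660, -0.5000); from cell (3,2)
  next x-line at t=0.6697, next y-line at t=0.8000; Δt_x=1.1547, Δt_y=2.0000
    x: enter (4,2) at t=0.6697
    y: enter (4,1) at t=0.8000
    x: enter (5,1) at t=1.8244
    y: enter (5,0) at t=2.8000 ← occupied
  → r_2 = 2.8000
beam 3: φ=180°, α=60°
  dir = (cos 60°, sin 60°) = (0.5000, 0.8660); from cell (3,2)
  next x-line at t=1.1600, next y-line at t=0.6928; Δt_x=2.0000, Δt_y=1.1547
    y: enter (3,3) at t=0.6928
    x: enter (4,3) at t=1.1600
    y: enter (4,4) at t=1.8475
    y: enter (4,5) at t=3.0022
    x: enter (5,5) at t=3.1600
    y: enter (5,6) at t=4.1569 ← occupied
  → r_3 = 4.1569
beam 4: φ=270°, α=150°
  dir = (cos 150°, sin 150°) = (-0.8660, 0.5000); from cell (3,2)
  next x-line at t=0.4850, next y-line at t=1.2000; Δt_x=1.1547, Δt_y=2.0000
    x: enter (2,2) at t=0.4850
    y: enter (2,3) at t=1.2000
    x: enter (1,3) at t=1.6397
    x: enter (0,3) at t=2.7944 ← occupied
  → r_4 = 2.7944

ranges = [1.6166, 2.8000, 4.1569, 2.7944]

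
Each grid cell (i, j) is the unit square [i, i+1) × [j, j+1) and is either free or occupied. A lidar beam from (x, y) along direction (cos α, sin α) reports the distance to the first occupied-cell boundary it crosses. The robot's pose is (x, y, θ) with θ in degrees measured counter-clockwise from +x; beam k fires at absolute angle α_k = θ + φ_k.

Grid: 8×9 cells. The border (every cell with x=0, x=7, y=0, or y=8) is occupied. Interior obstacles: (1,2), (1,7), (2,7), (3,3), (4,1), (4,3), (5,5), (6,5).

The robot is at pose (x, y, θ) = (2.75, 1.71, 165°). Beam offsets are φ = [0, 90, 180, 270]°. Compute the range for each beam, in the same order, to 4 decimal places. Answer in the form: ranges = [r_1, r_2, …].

ranges = [1.1205, 0.7350, 1.2941, 1.3355]

beam 1: φ=0°, α=165°
  direction (-0.9659, 0.2588); cell (2,1); t to first gridline: x 0.7765, y 1.1205 (then +1.0353 / +3.8637)
    (1,1) via x @ 0.7765
    (1,2) via y @ 1.1205  # hit
  → r_1 = 1.1205
beam 2: φ=90°, α=255°
  direction (-0.2588, -0.9659); cell (2,1); t to first gridline: x 2.8978, y 0.7350 (then +3.8637 / +1.0353)
    (2,0) via y @ 0.7350  # hit
  → r_2 = 0.7350
beam 3: φ=180°, α=345°
  direction (0.9659, -0.2588); cell (2,1); t to first gridline: x 0.2588, y 2.7432 (then +1.0353 / +3.8637)
    (3,1) via x @ 0.2588
    (4,1) via x @ 1.2941  # hit
  → r_3 = 1.2941
beam 4: φ=270°, α=75°
  direction (0.2588, 0.9659); cell (2,1); t to first gridline: x 0.9659, y 0.3002 (then +3.8637 / +1.0353)
    (2,2) via y @ 0.3002
    (3,2) via x @ 0.9659
    (3,3) via y @ 1.3355  # hit
  → r_4 = 1.3355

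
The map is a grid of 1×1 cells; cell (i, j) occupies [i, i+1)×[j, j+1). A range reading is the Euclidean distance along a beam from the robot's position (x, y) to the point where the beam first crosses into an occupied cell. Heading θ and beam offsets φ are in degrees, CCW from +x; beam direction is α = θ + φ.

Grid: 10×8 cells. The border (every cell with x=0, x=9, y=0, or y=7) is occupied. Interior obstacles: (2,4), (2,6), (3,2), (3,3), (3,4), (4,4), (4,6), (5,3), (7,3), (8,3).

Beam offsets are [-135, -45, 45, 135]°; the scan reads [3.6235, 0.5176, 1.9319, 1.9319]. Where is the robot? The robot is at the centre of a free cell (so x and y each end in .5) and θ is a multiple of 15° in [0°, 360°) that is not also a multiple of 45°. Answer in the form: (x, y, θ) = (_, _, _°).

The pose lattice has 38·16 = 608 candidates. Test each by forward raycasting.
  (5.5, 5.5, 300°): beam 1 = 2.5882 ≠ 3.6235 ✗
  (2.5, 3.5, 255°): beam 1 = 0.5774 ≠ 3.6235 ✗
  (7.5, 4.5, 210°): beam 1 = 2.5882 ≠ 3.6235 ✗
  …
  (4.5, 1.5, 300°): r_1=3.6235, r_2=0.5176, r_3=1.9319, r_4=1.9319 — all match ✓
Unique over the lattice → pose = (4.5, 1.5, 300°).

(x, y, θ) = (4.5, 1.5, 300°)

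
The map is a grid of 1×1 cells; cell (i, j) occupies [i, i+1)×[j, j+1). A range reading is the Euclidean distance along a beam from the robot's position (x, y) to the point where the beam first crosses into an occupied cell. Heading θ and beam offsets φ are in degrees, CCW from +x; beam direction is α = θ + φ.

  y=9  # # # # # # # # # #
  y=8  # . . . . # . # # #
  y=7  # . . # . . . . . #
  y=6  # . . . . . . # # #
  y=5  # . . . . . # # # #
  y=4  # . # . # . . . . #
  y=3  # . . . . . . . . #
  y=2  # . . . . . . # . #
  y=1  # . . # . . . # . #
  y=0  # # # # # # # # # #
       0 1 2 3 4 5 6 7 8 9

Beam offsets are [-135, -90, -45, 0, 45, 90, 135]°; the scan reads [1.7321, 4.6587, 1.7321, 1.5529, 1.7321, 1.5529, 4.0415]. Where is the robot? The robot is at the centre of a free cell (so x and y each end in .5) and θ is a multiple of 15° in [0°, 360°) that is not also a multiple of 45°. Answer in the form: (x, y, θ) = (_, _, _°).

(x, y, θ) = (5.5, 2.5, 255°)

The pose lattice has 50·16 = 800 candidates. Test each by forward raycasting.
  (7.5, 4.5, 105°): beam 2 = 1.5529 ≠ 4.6587 ✗
  (8.5, 4.5, 300°): beam 1 = 1.9319 ≠ 1.7321 ✗
  (5.5, 6.5, 75°): beam 1 = 1.0000 ≠ 1.7321 ✗
  …
  (5.5, 2.5, 255°): r_1=1.7321, r_2=4.6587, r_3=1.7321, r_4=1.5529, r_5=1.7321, r_6=1.5529, r_7=4.0415 — all match ✓
No second candidate reproduces the full scan.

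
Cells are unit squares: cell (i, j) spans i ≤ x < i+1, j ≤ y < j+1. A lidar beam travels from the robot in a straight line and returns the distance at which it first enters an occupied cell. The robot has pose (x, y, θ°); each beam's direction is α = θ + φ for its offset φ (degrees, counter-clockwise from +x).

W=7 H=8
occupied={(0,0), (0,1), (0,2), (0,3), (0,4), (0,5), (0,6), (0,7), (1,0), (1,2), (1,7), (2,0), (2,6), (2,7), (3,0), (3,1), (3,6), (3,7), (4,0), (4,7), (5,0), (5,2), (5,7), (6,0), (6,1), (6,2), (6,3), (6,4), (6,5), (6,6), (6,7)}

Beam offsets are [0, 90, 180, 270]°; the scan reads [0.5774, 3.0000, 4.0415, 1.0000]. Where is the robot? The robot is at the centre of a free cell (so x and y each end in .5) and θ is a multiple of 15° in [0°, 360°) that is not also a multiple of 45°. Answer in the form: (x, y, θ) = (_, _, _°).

Candidates: 25 free-cell centres × 16 headings = 400 poses. Raycast each; keep the one whose scan matches to 4 dp.
  (1.5, 6.5, 150°): beam 2 = 1.0000 ≠ 3.0000 ✗
  (5.5, 3.5, 195°): beam 1 = 3.6235 ≠ 0.5774 ✗
  (1.5, 3.5, 150°): beam 2 = 0.5774 ≠ 3.0000 ✗
  (3.5, 3.5, 150°): beam 1 = 2.8868 ≠ 0.5774 ✗
  …
  (4.5, 2.5, 330°): r_1=0.5774, r_2=3.0000, r_3=4.0415, r_4=1.0000 — all match ✓
Only this pose fits every beam.

(x, y, θ) = (4.5, 2.5, 330°)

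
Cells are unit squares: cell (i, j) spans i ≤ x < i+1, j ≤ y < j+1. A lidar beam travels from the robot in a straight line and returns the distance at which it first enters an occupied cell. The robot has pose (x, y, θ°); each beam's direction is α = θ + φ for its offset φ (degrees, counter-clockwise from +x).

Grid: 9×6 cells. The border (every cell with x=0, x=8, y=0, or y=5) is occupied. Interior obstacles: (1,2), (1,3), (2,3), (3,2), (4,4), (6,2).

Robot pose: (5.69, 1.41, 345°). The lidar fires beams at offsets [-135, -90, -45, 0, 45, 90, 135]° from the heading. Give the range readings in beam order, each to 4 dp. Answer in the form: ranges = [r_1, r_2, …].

ranges = [0.8200, 0.4245, 0.4734, 1.5841, 1.1800, 1.1977, 2.9907]

beam 1: φ=-135°, α=210°
  cosα=-0.8660 sinα=-0.5000 | (5,1) | tMaxX 0.7967 tMaxY 0.8200 | tΔX 1.1547 tΔY 2.0000
    t=0.7967 [x] (4,1)
    t=0.8200 [y] (4,0) — stop
  → r_1 = 0.8200
beam 2: φ=-90°, α=255°
  cosα=-0.2588 sinα=-0.9659 | (5,1) | tMaxX 2.6660 tMaxY 0.4245 | tΔX 3.8637 tΔY 1.0353
    t=0.4245 [y] (5,0) — stop
  → r_2 = 0.4245
beam 3: φ=-45°, α=300°
  cosα=0.5000 sinα=-0.8660 | (5,1) | tMaxX 0.6200 tMaxY 0.4734 | tΔX 2.0000 tΔY 1.1547
    t=0.4734 [y] (5,0) — stop
  → r_3 = 0.4734
beam 4: φ=0°, α=345°
  cosα=0.9659 sinα=-0.2588 | (5,1) | tMaxX 0.3209 tMaxY 1.5841 | tΔX 1.0353 tΔY 3.8637
    t=0.3209 [x] (6,1)
    t=1.3562 [x] (7,1)
    t=1.5841 [y] (7,0) — stop
  → r_4 = 1.5841
beam 5: φ=45°, α=30°
  cosα=0.8660 sinα=0.5000 | (5,1) | tMaxX 0.3580 tMaxY 1.1800 | tΔX 1.1547 tΔY 2.0000
    t=0.3580 [x] (6,1)
    t=1.1800 [y] (6,2) — stop
  → r_5 = 1.1800
beam 6: φ=90°, α=75°
  cosα=0.2588 sinα=0.9659 | (5,1) | tMaxX 1.1977 tMaxY 0.6108 | tΔX 3.8637 tΔY 1.0353
    t=0.6108 [y] (5,2)
    t=1.1977 [x] (6,2) — stop
  → r_6 = 1.1977
beam 7: φ=135°, α=120°
  cosα=-0.5000 sinα=0.8660 | (5,1) | tMaxX 1.3800 tMaxY 0.6813 | tΔX 2.0000 tΔY 1.1547
    t=0.6813 [y] (5,2)
    t=1.3800 [x] (4,2)
    t=1.8360 [y] (4,3)
    t=2.9907 [y] (4,4) — stop
  → r_7 = 2.9907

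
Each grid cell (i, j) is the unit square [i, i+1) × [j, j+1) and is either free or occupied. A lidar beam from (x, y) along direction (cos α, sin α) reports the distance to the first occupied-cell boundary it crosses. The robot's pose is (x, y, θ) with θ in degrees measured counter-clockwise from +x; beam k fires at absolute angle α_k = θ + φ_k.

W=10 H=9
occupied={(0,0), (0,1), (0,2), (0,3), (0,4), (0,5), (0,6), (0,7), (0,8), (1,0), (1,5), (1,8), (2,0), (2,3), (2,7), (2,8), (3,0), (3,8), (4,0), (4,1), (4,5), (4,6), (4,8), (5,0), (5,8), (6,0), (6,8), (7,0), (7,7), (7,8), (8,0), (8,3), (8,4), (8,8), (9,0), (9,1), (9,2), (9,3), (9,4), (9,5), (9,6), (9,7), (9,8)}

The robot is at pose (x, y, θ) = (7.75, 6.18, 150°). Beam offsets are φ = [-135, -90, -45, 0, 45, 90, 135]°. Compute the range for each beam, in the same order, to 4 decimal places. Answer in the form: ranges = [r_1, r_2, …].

beam 1: φ=-135°, α=15°
  d=(0.9659,0.2588)  start (7,6)  tX=0.2588 tY=3.1682  stride 1/|dx|=1.0353 1/|dy|=3.8637
    cross x-line → (8,6), t=0.2588
    cross x-line → (9,6), t=1.2941 (wall)
  → r_1 = 1.2941
beam 2: φ=-90°, α=60°
  d=(0.5000,0.8660)  start (7,6)  tX=0.5000 tY=0.9469  stride 1/|dx|=2.0000 1/|dy|=1.1547
    cross x-line → (8,6), t=0.5000
    cross y-line → (8,7), t=0.9469
    cross y-line → (8,8), t=2.1016 (wall)
  → r_2 = 2.1016
beam 3: φ=-45°, α=105°
  d=(-0.2588,0.9659)  start (7,6)  tX=2.8978 tY=0.8489  stride 1/|dx|=3.8637 1/|dy|=1.0353
    cross y-line → (7,7), t=0.8489 (wall)
  → r_3 = 0.8489
beam 4: φ=0°, α=150°
  d=(-0.8660,0.5000)  start (7,6)  tX=0.8660 tY=1.6400  stride 1/|dx|=1.1547 1/|dy|=2.0000
    cross x-line → (6,6), t=0.8660
    cross y-line → (6,7), t=1.6400
    cross x-line → (5,7), t=2.0207
    cross x-line → (4,7), t=3.1754
    cross y-line → (4,8), t=3.6400 (wall)
  → r_4 = 3.6400
beam 5: φ=45°, α=195°
  d=(-0.9659,-0.2588)  start (7,6)  tX=0.7765 tY=0.6955  stride 1/|dx|=1.0353 1/|dy|=3.8637
    cross y-line → (7,5), t=0.6955
    cross x-line → (6,5), t=0.7765
    cross x-line → (5,5), t=1.8117
    cross x-line → (4,5), t=2.8470 (wall)
  → r_5 = 2.8470
beam 6: φ=90°, α=240°
  d=(-0.5000,-0.8660)  start (7,6)  tX=1.5000 tY=0.2078  stride 1/|dx|=2.0000 1/|dy|=1.1547
    cross y-line → (7,5), t=0.2078
    cross y-line → (7,4), t=1.3625
    cross x-line → (6,4), t=1.5000
    cross y-line → (6,3), t=2.5172
    cross x-line → (5,3), t=3.5000
    cross y-line → (5,2), t=3.6719
    cross y-line → (5,1), t=4.8266
    cross x-line → (4,1), t=5.5000 (wall)
  → r_6 = 5.5000
beam 7: φ=135°, α=285°
  d=(0.2588,-0.9659)  start (7,6)  tX=0.9659 tY=0.1863  stride 1/|dx|=3.8637 1/|dy|=1.0353
    cross y-line → (7,5), t=0.1863
    cross x-line → (8,5), t=0.9659
    cross y-line → (8,4), t=1.2216 (wall)
  → r_7 = 1.2216

ranges = [1.2941, 2.1016, 0.8489, 3.6400, 2.8470, 5.5000, 1.2216]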